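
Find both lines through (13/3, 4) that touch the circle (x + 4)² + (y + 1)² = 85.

A line y − (4) = m(x − (13/3)) is tangent when its distance from (−4, −1) is √85:
[m·(−25/3) − (−5)]² = 85(m² + 1)
14m² + 75m + 54 = 0, so m = −6/7 or m = −9/2.
Through (13/3, 4) these give 6x + 7y = 54 and 9x + 2y = 47.

6x + 7y = 54 and 9x + 2y = 47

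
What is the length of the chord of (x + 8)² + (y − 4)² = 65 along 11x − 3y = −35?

√130

From the line, y = (35 + 11x)/3. Substituting:
130x² + 650x + 520 = 0  ⟹  x² + 5x + 4 = 0
x = −1 or x = −4, giving (−1, 8) and (−4, −3).
Chord length = distance between (−1, 8) and (−4, −3) = √130 = √130.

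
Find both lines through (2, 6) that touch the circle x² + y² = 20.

Write the tangent as mx − y + (6 − m·(2)) = 0 and set its distance from the centre to 2√5:
(−2m − (−6))² = 20(m² + 1)
2m² + 3m − 2 = 0, so m = −2 or m = 1/2.
Through (2, 6) these give 2x + y = 10 and x − 2y = −10.

2x + y = 10 and x − 2y = −10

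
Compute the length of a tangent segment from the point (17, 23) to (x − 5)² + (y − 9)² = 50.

√290

The centre is (5, 9) and r = 5√2. The square of the distance from P to the centre is 144 + 196 = 340.
By the tangent–radius right angle, tangent length = √(|PO|² − r²) = √290.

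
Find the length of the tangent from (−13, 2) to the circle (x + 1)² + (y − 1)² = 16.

√129

Centre (−1, 1), r² = 16. |PO|² = (−12)² + (1)² = 145.
Power of the point: PT² = |PO|² − r² = 129, so PT = √129.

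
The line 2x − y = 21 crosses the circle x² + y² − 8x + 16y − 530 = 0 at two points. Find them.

Substitute y = 2x − 21:
5x² − 60x − 425 = 0  ⟹  x² − 12x − 85 = 0
x = 17 or x = −5, giving (17, 13) and (−5, −31).

(−5, −31) and (17, 13)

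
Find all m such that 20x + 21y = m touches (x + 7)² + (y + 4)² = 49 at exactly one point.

m = −427 or m = −21

Tangency holds when the distance from the centre (−7, −4) to the line equals the radius 7:
|20·(−7) + 21·(−4) − m| / √841 = 7
|m − (−224)| = 7·29, so m = −21 or m = −427.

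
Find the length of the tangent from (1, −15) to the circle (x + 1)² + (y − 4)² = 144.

With centre O = (−1, 4), |OP|² = 365 and r² = 144.
By the tangent–radius right angle, tangent length = √(|PO|² − r²) = √221.

√221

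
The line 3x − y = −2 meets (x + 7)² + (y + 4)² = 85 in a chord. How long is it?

5√10

Centre (−7, −4), r² = 85. Perpendicular distance d from centre to line = |−15| / √10 = 15/√10.
Chord = 2√(r² − d²) = 2·√(125/2) = 5√10.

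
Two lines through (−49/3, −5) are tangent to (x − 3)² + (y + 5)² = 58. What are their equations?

Let a tangent through (−49/3, −5) have slope m. Its distance from (3, −5) must equal √58:
(58/3m − (0))² = 58(m² + 1)
49m² − 9 = 0, so m = −3/7 or m = 3/7.
Through (−49/3, −5) these give 3x + 7y = −84 and 3x − 7y = −14.

3x + 7y = −84 and 3x − 7y = −14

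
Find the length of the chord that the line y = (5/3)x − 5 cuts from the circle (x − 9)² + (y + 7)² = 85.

Substitute y = (−15 + 5x)/3:
34x² − 102x = 0  ⟹  x² − 3x = 0
x = 3 or x = 0, giving (3, 0) and (0, −5).
|(3, 0) − (0, −5)| = √((3)² + (5)²) = √34.

√34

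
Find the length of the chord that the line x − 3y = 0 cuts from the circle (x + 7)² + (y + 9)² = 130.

Express y = (x)/3 and substitute into the circle:
10x² + 180x = 0  ⟹  x² + 18x = 0
x = 0 or x = −18, giving (0, 0) and (−18, −6).
Chord length = distance between (0, 0) and (−18, −6) = √360 = 6√10.

6√10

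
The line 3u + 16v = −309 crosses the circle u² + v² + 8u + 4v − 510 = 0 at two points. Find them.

(−23, −15) and (9, −21)

From the line, v = (−309 − 3u)/16. Substituting:
265u² + 3710u − 54855 = 0  ⟹  u² + 14u − 207 = 0
u = 9 or u = −23, giving (9, −21) and (−23, −15).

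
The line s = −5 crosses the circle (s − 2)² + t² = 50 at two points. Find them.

(−5, −1) and (−5, 1)

The line gives s = −5. Substituting into the circle:
t² − 1 = 0
t = 1 or t = −1, giving (−5, 1) and (−5, −1).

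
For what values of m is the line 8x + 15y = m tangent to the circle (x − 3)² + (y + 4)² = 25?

m = −121 or m = 49

The line touches the circle iff its distance from (3, −4) is 5:
|8·3 + 15·(−4) − m| / √289 = 5
|m − (−36)| = 5·17, so m = 49 or m = −121.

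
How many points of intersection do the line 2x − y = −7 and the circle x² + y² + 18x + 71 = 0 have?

0

Substituting the line into the circle gives 5x² + 46x + 120 = 0.
Discriminant = (46)² − 4·5·(120) = −284 < 0.
No real roots: the line does not meet the circle.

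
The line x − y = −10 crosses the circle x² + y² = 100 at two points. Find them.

(−10, 0) and (0, 10)

Express y = x + 10 and substitute into the circle:
2x² + 20x = 0  ⟹  x² + 10x = 0
x = 0 or x = −10, giving (0, 10) and (−10, 0).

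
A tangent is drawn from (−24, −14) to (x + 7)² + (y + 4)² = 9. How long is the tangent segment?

With centre O = (−7, −4), |OP|² = 389 and r² = 9.
By the tangent–radius right angle, tangent length = √(|PO|² − r²) = √380 = 2√95.

2√95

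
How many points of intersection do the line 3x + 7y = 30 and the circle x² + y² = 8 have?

0

d² = (3·0 + 7·0 − (30))²/58 = 450/29; r² = 8.
Since d² > r², the line lies outside the circle.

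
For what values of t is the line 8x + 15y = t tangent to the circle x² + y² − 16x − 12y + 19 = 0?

The line touches the circle iff its distance from (8, 6) is 9:
|8·8 + 15·6 − t| / √289 = 9
|t − (154)| = 9·17, so t = 307 or t = 1.

t = 1 or t = 307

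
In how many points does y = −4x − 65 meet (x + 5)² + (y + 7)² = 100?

Substituting the line into the circle gives 17x² + 474x + 3289 = 0.
Discriminant = (474)² − 4·17·(3289) = 1024 > 0.
Two real roots: the line is a secant.

2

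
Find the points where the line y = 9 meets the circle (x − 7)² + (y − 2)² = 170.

Express y = 9 and substitute into the circle:
x² − 14x − 72 = 0
x = 18 or x = −4, giving (18, 9) and (−4, 9).

(−4, 9) and (18, 9)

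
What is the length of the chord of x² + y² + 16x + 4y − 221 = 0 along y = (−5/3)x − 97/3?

Express y = (−97 − 5x)/3 and substitute into the circle:
34x² + 1054x + 6256 = 0  ⟹  x² + 31x + 184 = 0
x = −8 or x = −23, giving (−8, −19) and (−23, 6).
Chord length = distance between (−8, −19) and (−23, 6) = √850 = 5√34.

5√34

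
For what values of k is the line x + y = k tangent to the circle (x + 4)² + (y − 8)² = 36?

For a tangent, require d(centre, line) = r = 6.
|1·(−4) + 1·8 − k| / √2 = 6
|k − (4)| = 6√2.

k = 4 ± 6√2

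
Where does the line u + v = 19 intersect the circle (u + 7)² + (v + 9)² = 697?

(4, 15) and (17, 2)

Substitute v = −u + 19:
2u² − 42u + 136 = 0  ⟹  u² − 21u + 68 = 0
u = 17 or u = 4, giving (17, 2) and (4, 15).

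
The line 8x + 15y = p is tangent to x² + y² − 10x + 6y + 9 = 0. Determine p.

p = −90 or p = 80

The line touches the circle iff its distance from (5, −3) is 5:
|8·5 + 15·(−3) − p| / √289 = 5
|p − (−5)| = 5·17, so p = 80 or p = −90.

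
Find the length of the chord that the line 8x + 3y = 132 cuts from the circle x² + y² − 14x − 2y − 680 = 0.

6√73

Substitute y = (132 − 8x)/3:
73x² − 2190x + 10512 = 0  ⟹  x² − 30x + 144 = 0
x = 24 or x = 6, giving (24, −20) and (6, 28).
Chord length = distance between (24, −20) and (6, 28) = √2628 = 6√73.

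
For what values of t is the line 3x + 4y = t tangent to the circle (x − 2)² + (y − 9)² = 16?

The line touches the circle iff its distance from (2, 9) is 4:
|3·2 + 4·9 − t| / √25 = 4
|t − (42)| = 4·5, so t = 62 or t = 22.

t = 22 or t = 62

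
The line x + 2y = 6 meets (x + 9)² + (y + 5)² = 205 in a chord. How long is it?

8√5

The distance from (−9, −5) to the line is 25/√5, and r² = 205.
Chord = 2√(r² − d²) = 2·√(80) = 8√5.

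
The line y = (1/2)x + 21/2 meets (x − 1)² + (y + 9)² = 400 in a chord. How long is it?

8√5

Centre (1, −9), r² = 400. Perpendicular distance d from centre to line = |40| / √5 = 40/√5.
Chord = 2√(r² − d²) = 2·√(80) = 8√5.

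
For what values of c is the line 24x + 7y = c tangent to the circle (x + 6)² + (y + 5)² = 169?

c = −504 or c = 146

The line touches the circle iff its distance from (−6, −5) is 13:
|24·(−6) + 7·(−5) − c| / √625 = 13
|c − (−179)| = 13·25, so c = 146 or c = −504.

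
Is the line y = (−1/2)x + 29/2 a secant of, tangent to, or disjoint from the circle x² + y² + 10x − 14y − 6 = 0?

Centre (−5, 7), r² = 80. Distance² from centre to line = (−20)²/5 = 80.
Since d² = r², the line is tangent.

tangent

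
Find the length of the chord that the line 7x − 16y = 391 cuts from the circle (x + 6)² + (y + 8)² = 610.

The distance from (−6, −8) to the line is 305/√305, and r² = 610.
Half the chord is √(r² − d²) = √(305), so the full chord is 2√305.

2√305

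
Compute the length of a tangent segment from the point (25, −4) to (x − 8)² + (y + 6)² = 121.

2√43

With centre O = (8, −6), |OP|² = 293 and r² = 121.
By the tangent–radius right angle, tangent length = √(|PO|² − r²) = √172 = 2√43.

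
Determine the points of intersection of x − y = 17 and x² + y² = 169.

(5, −12) and (12, −5)

Substitute y = x − 17:
2x² − 34x + 120 = 0  ⟹  x² − 17x + 60 = 0
x = 12 or x = 5, giving (12, −5) and (5, −12).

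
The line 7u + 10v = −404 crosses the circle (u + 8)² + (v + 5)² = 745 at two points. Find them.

(−32, −18) and (−12, −32)

From the line, v = (−404 − 7u)/10. Substituting:
149u² + 6556u + 57216 = 0  ⟹  u² + 44u + 384 = 0
u = −12 or u = −32, giving (−12, −32) and (−32, −18).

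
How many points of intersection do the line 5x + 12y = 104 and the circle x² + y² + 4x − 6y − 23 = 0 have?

1

Substituting the line into the circle gives 169x² − 104x + 16 = 0.
Discriminant = (−104)² − 4·169·(16) = 0.
A repeated root: the line is tangent.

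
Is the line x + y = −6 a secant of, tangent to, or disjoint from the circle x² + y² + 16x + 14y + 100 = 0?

disjoint

Substituting the line into the circle gives 2x² + 14x + 52 = 0.
Δ = 196 − 416 = −220.
No real roots: the line does not meet the circle.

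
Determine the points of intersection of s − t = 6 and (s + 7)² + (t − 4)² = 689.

(−15, −21) and (18, 12)

Express t = s − 6 and substitute into the circle:
2s² − 6s − 540 = 0  ⟹  s² − 3s − 270 = 0
s = 18 or s = −15, giving (18, 12) and (−15, −21).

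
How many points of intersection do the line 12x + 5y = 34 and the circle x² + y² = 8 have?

Substituting the line into the circle gives 169x² − 816x + 956 = 0.
Discriminant = (−816)² − 4·169·(956) = 19600 > 0.
Two real roots: the line is a secant.

2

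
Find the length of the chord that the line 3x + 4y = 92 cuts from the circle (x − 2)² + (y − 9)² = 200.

From the line, y = (92 − 3x)/4. Substituting:
25x² − 400x = 0  ⟹  x² − 16x = 0
x = 16 or x = 0, giving (16, 11) and (0, 23).
Chord length = distance between (16, 11) and (0, 23) = √400 = 20.

20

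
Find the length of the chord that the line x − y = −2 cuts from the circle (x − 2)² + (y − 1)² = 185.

The distance from (2, 1) to the line is 3/√2, and r² = 185.
Chord = 2√(r² − d²) = 2·√(361/2) = 19√2.

19√2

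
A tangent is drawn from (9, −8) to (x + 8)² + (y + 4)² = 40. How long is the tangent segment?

√265

With centre O = (−8, −4), |OP|² = 305 and r² = 40.
Power of the point: PT² = |PO|² − r² = 265, so PT = √265.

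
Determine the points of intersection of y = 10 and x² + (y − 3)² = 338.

Substitute y = 10:
x² − 289 = 0
x = 17 or x = −17, giving (17, 10) and (−17, 10).

(−17, 10) and (17, 10)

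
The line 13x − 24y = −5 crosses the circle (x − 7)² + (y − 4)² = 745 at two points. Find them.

(−17, −9) and (31, 17)

Substitute y = (5 + 13x)/24:
745x² − 10430x − 392615 = 0  ⟹  x² − 14x − 527 = 0
x = 31 or x = −17, giving (31, 17) and (−17, −9).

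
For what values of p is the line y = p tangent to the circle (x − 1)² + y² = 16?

p = −4 or p = 4

Tangency holds when the distance from the centre (1, 0) to the line equals the radius 4:
|0·1 + 1·0 − p| / √1 = 4
|p| = 4, so p = 4 or p = −4.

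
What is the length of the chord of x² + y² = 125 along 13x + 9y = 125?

5√10

Centre (0, 0), r² = 125. Perpendicular distance d from centre to line = |−125| / √250 = 125/√250.
Half the chord is √(r² − d²) = √(125/2), so the full chord is 5√10.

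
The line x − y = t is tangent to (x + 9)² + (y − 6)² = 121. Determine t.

For a tangent, require d(centre, line) = r = 11.
|1·(−9) − 1·6 − t| / √2 = 11
|t − (−15)| = 11√2.

t = −15 ± 11√2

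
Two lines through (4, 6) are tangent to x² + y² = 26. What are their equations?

5x + y = 26 and x − 5y = −26

A line y − (6) = m(x − (4)) is tangent when its distance from (0, 0) is √26:
(−4m − (−6))² = 26(m² + 1)
5m² + 24m − 5 = 0, so m = −5 or m = 1/5.
With m = −5: 5x + y = 26. With m = 1/5: x − 5y = −26.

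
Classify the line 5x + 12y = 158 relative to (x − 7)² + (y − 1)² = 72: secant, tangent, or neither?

neither

Substituting the line into the circle gives 169x² − 3476x + 18004 = 0.
Discriminant = (−3476)² − 4·169·(18004) = −88128 < 0.
No real roots: the line does not meet the circle.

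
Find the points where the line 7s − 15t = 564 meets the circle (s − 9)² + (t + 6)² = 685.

Substitute t = (−564 + 7s)/15:
274s² − 10686s + 88776 = 0  ⟹  s² − 39s + 324 = 0
s = 27 or s = 12, giving (27, −25) and (12, −32).

(12, −32) and (27, −25)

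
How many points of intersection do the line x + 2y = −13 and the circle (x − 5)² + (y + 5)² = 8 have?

0

d² = (1·5 + 2·(−5) − (−13))²/5 = 64/5; r² = 8.
Since d² > r², the line lies outside the circle.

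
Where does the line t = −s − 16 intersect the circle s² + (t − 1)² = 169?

From the line, t = −s − 16. Substituting:
2s² + 34s + 120 = 0  ⟹  s² + 17s + 60 = 0
s = −5 or s = −12, giving (−5, −11) and (−12, −4).

(−12, −4) and (−5, −11)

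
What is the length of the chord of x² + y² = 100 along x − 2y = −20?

Centre (0, 0), r² = 100. Perpendicular distance d from centre to line = |20| / √5 = 20/√5.
Chord = 2√(r² − d²) = 2·√(20) = 4√5.

4√5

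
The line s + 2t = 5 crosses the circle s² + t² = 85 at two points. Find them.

From the line, t = (5 − s)/2. Substituting:
5s² − 10s − 315 = 0  ⟹  s² − 2s − 63 = 0
s = 9 or s = −7, giving (9, −2) and (−7, 6).

(−7, 6) and (9, −2)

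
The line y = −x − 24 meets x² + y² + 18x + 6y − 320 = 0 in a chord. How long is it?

26√2

Substitute y = −x − 24:
2x² + 60x + 112 = 0  ⟹  x² + 30x + 56 = 0
x = −2 or x = −28, giving (−2, −22) and (−28, 4).
|(−2, −22) − (−28, 4)| = √((26)² + (−26)²) = 26√2.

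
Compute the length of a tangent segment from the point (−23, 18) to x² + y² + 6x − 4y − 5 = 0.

√638

The centre is (−3, 2) and r = 3√2. The square of the distance from P to the centre is 400 + 256 = 656.
The tangent meets the radius at right angles, so tangent² = |PO|² − r² = 656 − 18 = 638.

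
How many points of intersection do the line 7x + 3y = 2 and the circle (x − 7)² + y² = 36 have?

0

d² = (7·7 + 3·0 − (2))²/58 = 2209/58; r² = 36.
Since d² > r², the line lies outside the circle.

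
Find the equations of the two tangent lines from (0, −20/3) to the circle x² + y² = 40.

A line y − (−20/3) = m(x − (0)) is tangent when its distance from (0, 0) is 2√10:
[m·(0) − (20/3)]² = 40(m² + 1)
9m² − 1 = 0, so m = 1/3 or m = −1/3.
With m = 1/3: x − 3y = 20. With m = −1/3: x + 3y = −20.

x − 3y = 20 and x + 3y = −20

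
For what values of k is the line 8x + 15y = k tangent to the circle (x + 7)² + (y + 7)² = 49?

Tangency holds when the distance from the centre (−7, −7) to the line equals the radius 7:
|8·(−7) + 15·(−7) − k| / √289 = 7
|k − (−161)| = 7·17, so k = −42 or k = −280.

k = −280 or k = −42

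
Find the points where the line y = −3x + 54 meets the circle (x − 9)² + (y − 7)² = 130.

(12, 18) and (18, 0)

Substitute y = −3x + 54:
10x² − 300x + 2160 = 0  ⟹  x² − 30x + 216 = 0
x = 18 or x = 12, giving (18, 0) and (12, 18).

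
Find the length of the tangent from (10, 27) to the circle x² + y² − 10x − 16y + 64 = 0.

19

Centre (5, 8), r² = 25. |PO|² = (5)² + (19)² = 386.
The tangent meets the radius at right angles, so tangent² = |PO|² − r² = 386 − 25 = 361.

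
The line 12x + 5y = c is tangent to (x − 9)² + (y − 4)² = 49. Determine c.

The line touches the circle iff its distance from (9, 4) is 7:
|12·9 + 5·4 − c| / √169 = 7
|c − (128)| = 7·13, so c = 219 or c = 37.

c = 37 or c = 219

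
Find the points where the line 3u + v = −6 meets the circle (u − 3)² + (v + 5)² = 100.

Substitute v = −3u − 6:
10u² − 90 = 0  ⟹  u² − 9 = 0
u = 3 or u = −3, giving (3, −15) and (−3, 3).

(−3, 3) and (3, −15)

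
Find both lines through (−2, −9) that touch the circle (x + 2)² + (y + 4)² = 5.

2x − y = 5 and 2x + y = −13

Let a tangent through (−2, −9) have slope m. Its distance from (−2, −4) must equal √5:
(0m − (5))² = 5(m² + 1)
m² − 4 = 0, so m = 2 or m = −2.
Through (−2, −9) these give 2x − y = 5 and 2x + y = −13.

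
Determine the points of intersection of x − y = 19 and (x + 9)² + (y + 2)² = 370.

Express y = x − 19 and substitute into the circle:
2x² − 16x = 0  ⟹  x² − 8x = 0
x = 8 or x = 0, giving (8, −11) and (0, −19).

(0, −19) and (8, −11)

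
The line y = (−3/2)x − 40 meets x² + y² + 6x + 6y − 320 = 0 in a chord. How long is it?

Express y = (−80 − 3x)/2 and substitute into the circle:
13x² + 468x + 4160 = 0  ⟹  x² + 36x + 320 = 0
x = −16 or x = −20, giving (−16, −16) and (−20, −10).
Chord length = distance between (−16, −16) and (−20, −10) = √52 = 2√13.

2√13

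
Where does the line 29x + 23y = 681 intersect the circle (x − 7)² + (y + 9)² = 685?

Express y = (681 − 29x)/23 and substitute into the circle:
1370x² − 58910x + 452100 = 0  ⟹  x² − 43x + 330 = 0
x = 33 or x = 10, giving (33, −12) and (10, 17).

(10, 17) and (33, −12)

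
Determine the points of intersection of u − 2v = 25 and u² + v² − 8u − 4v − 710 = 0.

Express v = (−25 + u)/2 and substitute into the circle:
5u² − 90u − 2015 = 0  ⟹  u² − 18u − 403 = 0
u = 31 or u = −13, giving (31, 3) and (−13, −19).

(−13, −19) and (31, 3)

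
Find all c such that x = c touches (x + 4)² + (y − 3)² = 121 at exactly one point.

c = −15 or c = 7

For a tangent, require d(centre, line) = r = 11.
|1·(−4) + 0·3 − c| / √1 = 11
|c − (−4)| = 11, so c = 7 or c = −15.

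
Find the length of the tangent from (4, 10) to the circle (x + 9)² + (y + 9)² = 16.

√514

With centre O = (−9, −9), |OP|² = 530 and r² = 16.
By the tangent–radius right angle, tangent length = √(|PO|² − r²) = √514.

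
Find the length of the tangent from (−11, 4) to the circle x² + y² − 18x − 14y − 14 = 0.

Centre (9, 7), r² = 144. |PO|² = (−20)² + (−3)² = 409.
By the tangent–radius right angle, tangent length = √(|PO|² − r²) = √265.

√265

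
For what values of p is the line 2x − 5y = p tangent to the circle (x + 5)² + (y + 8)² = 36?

p = 30 ± 6√29

The line touches the circle iff its distance from (−5, −8) is 6:
|2·(−5) − 5·(−8) − p| / √29 = 6
|p − (30)| = 6√29.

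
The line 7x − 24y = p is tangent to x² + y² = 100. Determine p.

p = −250 or p = 250

The line touches the circle iff its distance from (0, 0) is 10:
|7·0 − 24·0 − p| / √625 = 10
|p| = 10·25, so p = 250 or p = −250.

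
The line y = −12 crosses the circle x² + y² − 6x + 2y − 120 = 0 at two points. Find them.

Express y = −12 and substitute into the circle:
x² − 6x = 0
x = 6 or x = 0, giving (6, −12) and (0, −12).

(0, −12) and (6, −12)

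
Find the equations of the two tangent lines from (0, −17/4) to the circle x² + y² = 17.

x − 4y = 17 and x + 4y = −17

A line y − (−17/4) = m(x − (0)) is tangent when its distance from (0, 0) is √17:
[m·(0) − (17/4)]² = 17(m² + 1)
16m² − 1 = 0, so m = 1/4 or m = −1/4.
With m = 1/4: x − 4y = 17. With m = −1/4: x + 4y = −17.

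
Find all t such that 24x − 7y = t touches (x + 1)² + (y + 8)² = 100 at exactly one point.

t = −218 or t = 282

For a tangent, require d(centre, line) = r = 10.
|24·(−1) − 7·(−8) − t| / √625 = 10
|t − (32)| = 10·25, so t = 282 or t = −218.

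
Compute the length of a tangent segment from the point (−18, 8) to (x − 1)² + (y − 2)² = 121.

2√69

Centre (1, 2), r² = 121. |PO|² = (−19)² + (6)² = 397.
By the tangent–radius right angle, tangent length = √(|PO|² − r²) = √276 = 2√69.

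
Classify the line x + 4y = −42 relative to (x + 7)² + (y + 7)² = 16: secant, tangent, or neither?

Substituting the line into the circle gives 17x² + 252x + 724 = 0.
Discriminant = (252)² − 4·17·(724) = 14272 > 0.
Two real roots: the line is a secant.

secant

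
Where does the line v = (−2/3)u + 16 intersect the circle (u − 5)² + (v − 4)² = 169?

Substitute v = (48 − 2u)/3:
13u² − 234u = 0  ⟹  u² − 18u = 0
u = 18 or u = 0, giving (18, 4) and (0, 16).

(0, 16) and (18, 4)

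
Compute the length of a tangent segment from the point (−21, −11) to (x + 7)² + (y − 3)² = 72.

With centre O = (−7, 3), |OP|² = 392 and r² = 72.
The tangent meets the radius at right angles, so tangent² = |PO|² − r² = 392 − 72 = 320.

8√5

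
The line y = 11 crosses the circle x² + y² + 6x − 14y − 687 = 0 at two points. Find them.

From the line, y = 11. Substituting:
x² + 6x − 720 = 0
x = 24 or x = −30, giving (24, 11) and (−30, 11).

(−30, 11) and (24, 11)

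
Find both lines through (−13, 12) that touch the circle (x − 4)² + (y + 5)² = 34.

Let a tangent through (−13, 12) have slope m. Its distance from (4, −5) must equal √34:
(17m − (−17))² = 34(m² + 1)
15m² + 34m + 15 = 0, so m = −3/5 or m = −5/3.
With m = −3/5: 3x + 5y = 21. With m = −5/3: 5x + 3y = −29.

3x + 5y = 21 and 5x + 3y = −29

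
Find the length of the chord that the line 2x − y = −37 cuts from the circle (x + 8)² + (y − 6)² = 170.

Centre (−8, 6), r² = 170. Perpendicular distance d from centre to line = |15| / √5 = 15/√5.
Chord = 2√(r² − d²) = 2·√(125) = 10√5.

10√5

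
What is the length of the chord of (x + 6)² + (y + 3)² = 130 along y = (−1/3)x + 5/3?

6√10

Centre (−6, −3), r² = 130. Perpendicular distance d from centre to line = |−20| / √10 = 20/√10.
Half the chord is √(r² − d²) = √(90), so the full chord is 6√10.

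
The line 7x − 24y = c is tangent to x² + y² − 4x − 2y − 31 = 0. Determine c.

The line touches the circle iff its distance from (2, 1) is 6:
|7·2 − 24·1 − c| / √625 = 6
|c − (−10)| = 6·25, so c = 140 or c = −160.

c = −160 or c = 140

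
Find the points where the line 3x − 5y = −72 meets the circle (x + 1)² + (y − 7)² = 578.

From the line, y = (72 + 3x)/5. Substituting:
34x² + 272x − 13056 = 0  ⟹  x² + 8x − 384 = 0
x = 16 or x = −24, giving (16, 24) and (−24, 0).

(−24, 0) and (16, 24)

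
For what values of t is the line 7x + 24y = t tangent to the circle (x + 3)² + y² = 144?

t = −321 or t = 279

For a tangent, require d(centre, line) = r = 12.
|7·(−3) + 24·0 − t| / √625 = 12
|t − (−21)| = 12·25, so t = 279 or t = −321.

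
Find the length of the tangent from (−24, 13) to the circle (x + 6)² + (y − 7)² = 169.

With centre O = (−6, 7), |OP|² = 360 and r² = 169.
The tangent meets the radius at right angles, so tangent² = |PO|² − r² = 360 − 169 = 191.

√191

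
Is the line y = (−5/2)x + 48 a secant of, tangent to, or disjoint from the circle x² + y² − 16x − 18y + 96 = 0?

disjoint

Substituting the line into the circle gives 29x² − 844x + 6144 = 0.
Δ = 712336 − 712704 = −368.
No real roots: the line does not meet the circle.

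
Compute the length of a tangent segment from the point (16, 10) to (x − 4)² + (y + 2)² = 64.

4√14

Centre (4, −2), r² = 64. |PO|² = (12)² + (12)² = 288.
Power of the point: PT² = |PO|² − r² = 224, so PT = 4√14.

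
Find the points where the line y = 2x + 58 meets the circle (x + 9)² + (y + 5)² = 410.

(−28, 2) and (−26, 6)

Substitute y = 2x + 58:
5x² + 270x + 3640 = 0  ⟹  x² + 54x + 728 = 0
x = −26 or x = −28, giving (−26, 6) and (−28, 2).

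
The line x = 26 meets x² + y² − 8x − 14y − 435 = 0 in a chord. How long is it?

8

The line gives x = 26. Substituting into the circle:
y² − 14y + 33 = 0
y = 11 or y = 3, giving (26, 11) and (26, 3).
|(26, 11) − (26, 3)| = √((0)² + (8)²) = 8.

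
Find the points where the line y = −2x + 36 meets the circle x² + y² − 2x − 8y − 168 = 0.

(12, 12) and (14, 8)

From the line, y = −2x + 36. Substituting:
5x² − 130x + 840 = 0  ⟹  x² − 26x + 168 = 0
x = 14 or x = 12, giving (14, 8) and (12, 12).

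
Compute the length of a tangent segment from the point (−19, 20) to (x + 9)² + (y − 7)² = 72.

Centre (−9, 7), r² = 72. |PO|² = (−10)² + (13)² = 269.
The tangent meets the radius at right angles, so tangent² = |PO|² − r² = 269 − 72 = 197.

√197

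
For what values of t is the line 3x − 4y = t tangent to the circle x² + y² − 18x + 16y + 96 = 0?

t = 24 or t = 94

Tangency holds when the distance from the centre (9, −8) to the line equals the radius 7:
|3·9 − 4·(−8) − t| / √25 = 7
|t − (59)| = 7·5, so t = 94 or t = 24.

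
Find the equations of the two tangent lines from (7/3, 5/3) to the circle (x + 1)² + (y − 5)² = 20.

A line y − (5/3) = m(x − (7/3)) is tangent when its distance from (−1, 5) is 2√5:
[m·(−10/3) − (10/3)]² = 20(m² + 1)
2m² − 5m + 2 = 0, so m = 1/2 or m = 2.
With m = 1/2: x − 2y = −1. With m = 2: 2x − y = 3.

x − 2y = −1 and 2x − y = 3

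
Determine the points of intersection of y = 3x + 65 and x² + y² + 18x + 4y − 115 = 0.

Express y = 3x + 65 and substitute into the circle:
10x² + 420x + 4370 = 0  ⟹  x² + 42x + 437 = 0
x = −19 or x = −23, giving (−19, 8) and (−23, −4).

(−23, −4) and (−19, 8)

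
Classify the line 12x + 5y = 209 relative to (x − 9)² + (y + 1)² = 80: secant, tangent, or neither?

d² = (12·9 + 5·(−1) − (209))²/169 = 11236/169; r² = 80.
Since d² < r², the line cuts the circle twice.

secant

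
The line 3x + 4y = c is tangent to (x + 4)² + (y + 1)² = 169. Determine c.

For a tangent, require d(centre, line) = r = 13.
|3·(−4) + 4·(−1) − c| / √25 = 13
|c − (−16)| = 13·5, so c = 49 or c = −81.

c = −81 or c = 49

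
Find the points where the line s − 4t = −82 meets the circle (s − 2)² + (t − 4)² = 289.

Express t = (82 + s)/4 and substitute into the circle:
17s² + 68s − 204 = 0  ⟹  s² + 4s − 12 = 0
s = 2 or s = −6, giving (2, 21) and (−6, 19).

(−6, 19) and (2, 21)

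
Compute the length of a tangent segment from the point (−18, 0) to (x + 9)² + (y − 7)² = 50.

4√5

With centre O = (−9, 7), |OP|² = 130 and r² = 50.
Power of the point: PT² = |PO|² − r² = 80, so PT = 4√5.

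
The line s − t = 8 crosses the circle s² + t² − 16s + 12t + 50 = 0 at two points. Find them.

Express t = s − 8 and substitute into the circle:
2s² − 20s + 18 = 0  ⟹  s² − 10s + 9 = 0
s = 9 or s = 1, giving (9, 1) and (1, −7).

(1, −7) and (9, 1)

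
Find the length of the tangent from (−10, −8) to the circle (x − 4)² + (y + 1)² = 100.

The centre is (4, −1) and r = 10. The square of the distance from P to the centre is 196 + 49 = 245.
By the tangent–radius right angle, tangent length = √(|PO|² − r²) = √145.

√145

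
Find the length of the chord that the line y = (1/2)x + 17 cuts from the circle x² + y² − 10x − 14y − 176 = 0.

From the line, y = (34 + x)/2. Substituting:
5x² − 500 = 0  ⟹  x² − 100 = 0
x = 10 or x = −10, giving (10, 22) and (−10, 12).
Chord length = distance between (10, 22) and (−10, 12) = √500 = 10√5.

10√5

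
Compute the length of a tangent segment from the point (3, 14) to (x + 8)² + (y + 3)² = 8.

With centre O = (−8, −3), |OP|² = 410 and r² = 8.
Power of the point: PT² = |PO|² − r² = 402, so PT = √402.

√402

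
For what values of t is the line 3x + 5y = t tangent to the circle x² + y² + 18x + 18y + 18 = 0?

t = −72 ± 12√34

For a tangent, require d(centre, line) = r = 12.
|3·(−9) + 5·(−9) − t| / √34 = 12
|t − (−72)| = 12√34.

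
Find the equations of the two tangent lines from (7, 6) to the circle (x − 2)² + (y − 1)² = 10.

A line y − (6) = m(x − (7)) is tangent when its distance from (2, 1) is √10:
(−5m − (−5))² = 10(m² + 1)
3m² − 10m + 3 = 0, so m = 1/3 or m = 3.
With m = 1/3: x − 3y = −11. With m = 3: 3x − y = 15.

x − 3y = −11 and 3x − y = 15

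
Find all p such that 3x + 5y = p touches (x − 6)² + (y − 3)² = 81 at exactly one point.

p = 33 ± 9√34

For a tangent, require d(centre, line) = r = 9.
|3·6 + 5·3 − p| / √34 = 9
|p − (33)| = 9√34.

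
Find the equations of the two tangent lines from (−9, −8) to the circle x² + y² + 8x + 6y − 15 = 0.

Write the tangent as mx − y + (−8 − m·(−9)) = 0 and set its distance from the centre to 2√10:
(5m − (5))² = 40(m² + 1)
3m² + 10m + 3 = 0, so m = −3 or m = −1/3.
With m = −3: 3x + y = −35. With m = −1/3: x + 3y = −33.

3x + y = −35 and x + 3y = −33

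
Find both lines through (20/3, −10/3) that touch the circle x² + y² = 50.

7x − y = 50 and x − y = 10

A line y − (−10/3) = m(x − (20/3)) is tangent when its distance from (0, 0) is 5√2:
[m·(−20/3) − (10/3)]² = 50(m² + 1)
m² − 8m + 7 = 0, so m = 7 or m = 1.
Through (20/3, −10/3) these give 7x − y = 50 and x − y = 10.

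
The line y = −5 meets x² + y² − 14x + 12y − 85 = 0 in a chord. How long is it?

Centre (7, −6), r² = 170. Perpendicular distance d from centre to line = |−1| / √1 = 1.
Half the chord is √(r² − d²) = √(169), so the full chord is 26.

26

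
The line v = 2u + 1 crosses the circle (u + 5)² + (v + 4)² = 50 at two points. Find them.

(−6, −11) and (0, 1)

Express v = 2u + 1 and substitute into the circle:
5u² + 30u = 0  ⟹  u² + 6u = 0
u = 0 or u = −6, giving (0, 1) and (−6, −11).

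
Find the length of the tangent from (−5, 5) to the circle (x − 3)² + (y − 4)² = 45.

The centre is (3, 4) and r = 3√5. The square of the distance from P to the centre is 64 + 1 = 65.
By the tangent–radius right angle, tangent length = √(|PO|² − r²) = √20 = 2√5.

2√5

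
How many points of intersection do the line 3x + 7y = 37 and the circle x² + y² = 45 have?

2

d² = (3·0 + 7·0 − (37))²/58 = 1369/58; r² = 45.
Since d² < r², the line cuts the circle twice.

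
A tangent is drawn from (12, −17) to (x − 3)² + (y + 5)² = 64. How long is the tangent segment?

√161

The centre is (3, −5) and r = 8. The square of the distance from P to the centre is 81 + 144 = 225.
Power of the point: PT² = |PO|² − r² = 161, so PT = √161.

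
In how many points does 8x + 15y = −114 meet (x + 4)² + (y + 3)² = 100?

Centre (−4, −3), r² = 100. Distance² from centre to line = (37)²/289 = 1369/289.
Since d² < r², the line cuts the circle twice.

2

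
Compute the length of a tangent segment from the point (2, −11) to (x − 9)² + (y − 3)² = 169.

Centre (9, 3), r² = 169. |PO|² = (−7)² + (−14)² = 245.
Power of the point: PT² = |PO|² − r² = 76, so PT = 2√19.

2√19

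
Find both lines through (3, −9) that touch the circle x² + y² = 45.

A line y − (−9) = m(x − (3)) is tangent when its distance from (0, 0) is 3√5:
[m·(−3) − (9)]² = 45(m² + 1)
2m² − 3m − 2 = 0, so m = −1/2 or m = 2.
Through (3, −9) these give x + 2y = −15 and 2x − y = 15.

x + 2y = −15 and 2x − y = 15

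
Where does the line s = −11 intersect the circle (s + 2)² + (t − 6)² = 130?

(−11, −1) and (−11, 13)

The line gives s = −11. Substituting into the circle:
t² − 12t − 13 = 0
t = 13 or t = −1, giving (−11, 13) and (−11, −1).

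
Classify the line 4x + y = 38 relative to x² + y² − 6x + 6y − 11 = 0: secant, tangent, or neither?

neither

d² = (4·3 + 1·(−3) − (38))²/17 = 841/17; r² = 29.
Since d² > r², the line lies outside the circle.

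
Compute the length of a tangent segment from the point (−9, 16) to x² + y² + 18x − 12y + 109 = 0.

With centre O = (−9, 6), |OP|² = 100 and r² = 8.
By the tangent–radius right angle, tangent length = √(|PO|² − r²) = √92 = 2√23.

2√23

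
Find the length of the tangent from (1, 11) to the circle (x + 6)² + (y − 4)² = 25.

√73

Centre (−6, 4), r² = 25. |PO|² = (7)² + (7)² = 98.
The tangent meets the radius at right angles, so tangent² = |PO|² − r² = 98 − 25 = 73.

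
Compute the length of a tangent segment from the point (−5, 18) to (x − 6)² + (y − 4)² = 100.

With centre O = (6, 4), |OP|² = 317 and r² = 100.
The tangent meets the radius at right angles, so tangent² = |PO|² − r² = 317 − 100 = 217.

√217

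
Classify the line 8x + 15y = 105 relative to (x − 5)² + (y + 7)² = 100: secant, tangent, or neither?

d² = (8·5 + 15·(−7) − (105))²/289 = 100; r² = 100.
Since d² = r², the line is tangent.

tangent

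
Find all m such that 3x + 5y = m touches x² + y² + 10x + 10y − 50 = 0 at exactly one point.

m = −40 ± 10√34

For a tangent, require d(centre, line) = r = 10.
|3·(−5) + 5·(−5) − m| / √34 = 10
|m − (−40)| = 10√34.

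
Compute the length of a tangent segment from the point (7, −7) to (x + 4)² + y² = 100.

Centre (−4, 0), r² = 100. |PO|² = (11)² + (−7)² = 170.
By the tangent–radius right angle, tangent length = √(|PO|² − r²) = √70.

√70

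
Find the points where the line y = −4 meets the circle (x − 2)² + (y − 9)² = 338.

(−11, −4) and (15, −4)

From the line, y = −4. Substituting:
x² − 4x − 165 = 0
x = 15 or x = −11, giving (15, −4) and (−11, −4).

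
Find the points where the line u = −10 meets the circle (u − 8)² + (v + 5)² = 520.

The line gives u = −10. Substituting into the circle:
v² + 10v − 171 = 0
v = 9 or v = −19, giving (−10, 9) and (−10, −19).

(−10, −19) and (−10, 9)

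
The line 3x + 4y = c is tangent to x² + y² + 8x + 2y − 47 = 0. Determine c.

c = −56 or c = 24

The line touches the circle iff its distance from (−4, −1) is 8:
|3·(−4) + 4·(−1) − c| / √25 = 8
|c − (−16)| = 8·5, so c = 24 or c = −56.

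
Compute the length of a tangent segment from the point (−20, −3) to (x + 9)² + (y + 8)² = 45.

√101

The centre is (−9, −8) and r = 3√5. The square of the distance from P to the centre is 121 + 25 = 146.
By the tangent–radius right angle, tangent length = √(|PO|² − r²) = √101.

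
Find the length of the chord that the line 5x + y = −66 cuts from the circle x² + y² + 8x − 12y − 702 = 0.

10√26

The distance from (−4, 6) to the line is 52/√26, and r² = 754.
Half the chord is √(r² − d²) = √(650), so the full chord is 10√26.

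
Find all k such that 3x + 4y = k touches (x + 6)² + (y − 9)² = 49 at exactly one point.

k = −17 or k = 53

For a tangent, require d(centre, line) = r = 7.
|3·(−6) + 4·9 − k| / √25 = 7
|k − (18)| = 7·5, so k = 53 or k = −17.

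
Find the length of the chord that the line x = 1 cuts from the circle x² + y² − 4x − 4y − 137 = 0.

The line gives x = 1. Substituting into the circle:
y² − 4y − 140 = 0
y = 14 or y = −10, giving (1, 14) and (1, −10).
|(1, 14) − (1, −10)| = √((0)² + (24)²) = 24.

24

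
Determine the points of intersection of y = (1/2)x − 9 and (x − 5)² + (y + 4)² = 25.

From the line, y = (−18 + x)/2. Substituting:
5x² − 60x + 100 = 0  ⟹  x² − 12x + 20 = 0
x = 10 or x = 2, giving (10, −4) and (2, −8).

(2, −8) and (10, −4)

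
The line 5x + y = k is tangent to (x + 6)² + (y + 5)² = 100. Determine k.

For a tangent, require d(centre, line) = r = 10.
|5·(−6) + 1·(−5) − k| / √26 = 10
|k − (−35)| = 10√26.

k = −35 ± 10√26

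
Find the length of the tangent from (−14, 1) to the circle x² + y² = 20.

√177

The centre is (0, 0) and r = 2√5. The square of the distance from P to the centre is 196 + 1 = 197.
The tangent meets the radius at right angles, so tangent² = |PO|² − r² = 197 − 20 = 177.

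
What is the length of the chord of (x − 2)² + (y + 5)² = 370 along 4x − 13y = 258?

From the line, y = (−258 + 4x)/13. Substituting:
185x² − 2220x − 24605 = 0  ⟹  x² − 12x − 133 = 0
x = 19 or x = −7, giving (19, −14) and (−7, −22).
|(19, −14) − (−7, −22)| = √((26)² + (8)²) = 2√185.

2√185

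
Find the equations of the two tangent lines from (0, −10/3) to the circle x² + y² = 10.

Write the tangent as mx − y + (−10/3 − m·(0)) = 0 and set its distance from the centre to √10:
(0m − (10/3))² = 10(m² + 1)
9m² − 1 = 0, so m = 1/3 or m = −1/3.
With m = 1/3: x − 3y = 10. With m = −1/3: x + 3y = −10.

x − 3y = 10 and x + 3y = −10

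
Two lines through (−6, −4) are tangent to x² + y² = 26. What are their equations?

x + 5y = −26 and 5x − y = −26

Write the tangent as mx − y + (−4 − m·(−6)) = 0 and set its distance from the centre to √26:
(6m − (4))² = 26(m² + 1)
5m² − 24m − 5 = 0, so m = −1/5 or m = 5.
With m = −1/5: x + 5y = −26. With m = 5: 5x − y = −26.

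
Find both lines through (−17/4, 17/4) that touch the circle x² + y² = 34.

5x − 3y = −34 and 3x − 5y = −34

A line y − (17/4) = m(x − (−17/4)) is tangent when its distance from (0, 0) is √34:
[m·(17/4) − (−17/4)]² = 34(m² + 1)
15m² − 34m + 15 = 0, so m = 5/3 or m = 3/5.
With m = 5/3: 5x − 3y = −34. With m = 3/5: 3x − 5y = −34.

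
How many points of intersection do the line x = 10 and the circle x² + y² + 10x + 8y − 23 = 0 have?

0

d² = (1·(−5) + 0·(−4) − (10))² = 225; r² = 64.
Since d² > r², the line lies outside the circle.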